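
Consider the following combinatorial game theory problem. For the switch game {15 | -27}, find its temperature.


The game is {15 | -27}, a switch {a | b} with numbers a > b.
Cooling {a | b} by t gives {a - t | b + t}, which stops being hot when a - t = b + t, i.e. at t = (a - b)/2. So the temperature of a switch is (a - b)/2.
Temperature = (Left option - Right option) / 2
= (15 - (-27)) / 2
= 42 / 2
= 21

21


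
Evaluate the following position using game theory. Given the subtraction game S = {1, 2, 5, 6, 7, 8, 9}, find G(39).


The subtraction set is S = {1, 2, 5, 6, 7, 8, 9}.
G(k) = mex{ G(k - s) : s in S, s <= k }. We compute iteratively: G(0) = 0.
G(1) = mex({0}) = 1
G(2) = mex({0, 1}) = 2
G(3) = mex({1, 2}) = 0
G(4) = mex({0, 2}) = 1
G(5) = mex({0, 1}) = 2
G(6) = mex({0, 1, 2}) = 3
G(7) = mex({0, 1, 2, 3}) = 4
G(8) = mex({0, 1, 2, 3, 4}) = 5
G(9) = mex({0, 1, 2, 4, 5}) = 3
G(10) = mex({0, 1, 2, 3, 5}) = 4
G(11) = mex({0, 1, 2, 3, 4}) = 5
G(12) = mex({0, 1, 2, 3, 4, 5}) = 6
G(13) = mex({1, 2, 3, 4, 5, 6}) = 0
G(14) = mex({0, 2, 3, 4, 5, 6}) = 1
G(15) = mex({0, 1, 3, 4, 5}) = 2
G(16) = mex({1, 2, 3, 4, 5}) = 0
G(17) = mex({0, 2, 3, 4, 5, 6}) = 1
G(18) = mex({0, 1, 3, 4, 5, 6}) = 2
G(19) = mex({0, 1, 2, 4, 5, 6}) = 3
G(20) = mex({0, 1, 2, 3, 5, 6}) = 4
G(21) = mex({0, 1, 2, 3, 4, 6}) = 5
Observe that G(13)..G(21) = 0, 1, 2, 0, 1, 2, 3, 4, 5 repeats G(0)..G(8) = 0, 1, 2, 0, 1, 2, 3, 4, 5.
For k >= max(S) = 9, G(k) is determined by the previous 9 values G(k-9)..G(k-1); a window of 9 consecutive values has recurred shifted by 13, so by induction G(k + 13) = G(k) for all k >= 0: the sequence is periodic from the start with period 13.
One period: G(0..12) = 0, 1, 2, 0, 1, 2, 3, 4, 5, 3, 4, 5, 6.
39 mod 13 = 0, so G(39) = G(0) = 0.

0


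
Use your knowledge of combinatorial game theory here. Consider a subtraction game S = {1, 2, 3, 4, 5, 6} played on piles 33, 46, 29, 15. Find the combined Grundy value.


Subtraction set: {1, 2, 3, 4, 5, 6}
For this subtraction set, G(n) = n mod 7 (period = max + 1 = 7).
Pile 1 (size 33): G(33) = 33 mod 7 = 5
Pile 2 (size 46): G(46) = 46 mod 7 = 4
Pile 3 (size 29): G(29) = 29 mod 7 = 1
Pile 4 (size 15): G(15) = 15 mod 7 = 1
Total Grundy value = XOR of all: 5 XOR 4 XOR 1 XOR 1 = 1

1


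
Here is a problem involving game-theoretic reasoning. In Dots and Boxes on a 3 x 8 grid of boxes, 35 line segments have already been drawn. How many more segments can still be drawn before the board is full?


Grid: 3 x 8 boxes, i.e. 4 rows and 9 columns of dots.
Horizontal edges: (rows + 1) * cols = 4 * 8 = 32
Vertical edges: rows * (cols + 1) = 3 * 9 = 27
Total edges: 32 + 27 = 59
Edges drawn: 35
Remaining: 59 - 35 = 24

24


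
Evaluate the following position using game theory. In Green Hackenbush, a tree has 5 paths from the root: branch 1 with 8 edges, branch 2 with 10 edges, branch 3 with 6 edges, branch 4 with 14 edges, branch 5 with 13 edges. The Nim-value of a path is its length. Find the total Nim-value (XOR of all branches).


The tree has 5 branches from the ground vertex.
In Green Hackenbush, the Nim-value of a simple path of length k is k.
Branch 1: length 8, Nim-value = 8
Branch 2: length 10, Nim-value = 10
Branch 3: length 6, Nim-value = 6
Branch 4: length 14, Nim-value = 14
Branch 5: length 13, Nim-value = 13
Total Nim-value = XOR of all branch values:
0 XOR 8 = 8
8 XOR 10 = 2
2 XOR 6 = 4
4 XOR 14 = 10
10 XOR 13 = 7
Nim-value of the tree = 7

7


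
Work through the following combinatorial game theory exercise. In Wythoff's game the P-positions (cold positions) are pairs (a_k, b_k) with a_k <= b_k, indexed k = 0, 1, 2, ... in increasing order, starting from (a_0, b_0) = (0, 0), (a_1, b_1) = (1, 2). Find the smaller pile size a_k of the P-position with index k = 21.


By Wythoff's theorem, a_k = floor(k * phi) and b_k = floor(k * phi^2) = a_k + k, where phi = (1 + sqrt(5))/2 is the golden ratio.
phi = (1 + sqrt(5))/2 = 1.618034
k = 21
k * phi = 21 * 1.618034 = 33.978714
a_21 = floor(k * phi) = 33

33


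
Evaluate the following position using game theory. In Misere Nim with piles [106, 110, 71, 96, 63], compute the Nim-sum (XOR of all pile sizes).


We need the XOR (exclusive or) of all pile sizes.
After XOR-ing pile 1 (size 106): 0 XOR 106 = 106
After XOR-ing pile 2 (size 110): 106 XOR 110 = 4
After XOR-ing pile 3 (size 71): 4 XOR 71 = 67
After XOR-ing pile 4 (size 96): 67 XOR 96 = 35
After XOR-ing pile 5 (size 63): 35 XOR 63 = 28
The Nim-value of this position is 28.

28


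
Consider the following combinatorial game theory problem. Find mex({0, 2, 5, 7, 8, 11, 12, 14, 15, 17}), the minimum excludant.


Set = {0, 2, 5, 7, 8, 11, 12, 14, 15, 17}
0 is in the set.
1 is NOT in the set. This is the mex.
mex = 1

1


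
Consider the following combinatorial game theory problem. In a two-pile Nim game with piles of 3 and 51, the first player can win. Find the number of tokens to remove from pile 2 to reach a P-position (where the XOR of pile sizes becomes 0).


Piles: 3 and 51
Current XOR: 3 XOR 51 = 48 (non-zero, so this is an N-position).
To make the XOR zero, we need to find a move that balances the piles.
For pile 2 (size 51): target = 51 XOR 48 = 3
We reduce pile 2 from 51 to 3.
Tokens removed: 51 - 3 = 48
Verification: 3 XOR 3 = 0

48


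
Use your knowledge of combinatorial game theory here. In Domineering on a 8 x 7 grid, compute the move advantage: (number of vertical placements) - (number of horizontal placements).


Board is 8 x 7 (rows x cols).
Left (vertical) placements: (rows-1) * cols = 7 * 7 = 49
Right (horizontal) placements: rows * (cols-1) = 8 * 6 = 48
Advantage = Left - Right = 49 - 48 = 1

1


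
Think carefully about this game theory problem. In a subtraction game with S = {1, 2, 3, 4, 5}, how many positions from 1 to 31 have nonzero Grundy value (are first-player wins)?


Subtraction set S = {1, 2, 3, 4, 5}, so G(n) = n mod 6.
G(n) = 0 when n is a multiple of 6.
Multiples of 6 in [1, 31]: 5
N-positions (nonzero Grundy) = 31 - 5 = 26

26


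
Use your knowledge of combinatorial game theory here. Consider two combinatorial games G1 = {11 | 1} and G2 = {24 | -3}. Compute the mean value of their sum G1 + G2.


G1 = {11 | 1}, G2 = {24 | -3}
Each is a switch {a | b} with numbers a > b; its mean value is (a + b)/2, and mean value is additive over game sums: m(G1 + G2) = m(G1) + m(G2).
Mean of G1 = (11 + (1))/2 = 12/2 = 6
Mean of G2 = (24 + (-3))/2 = 21/2 = 21/2
Mean of G1 + G2 = 6 + 21/2 = 33/2

33/2


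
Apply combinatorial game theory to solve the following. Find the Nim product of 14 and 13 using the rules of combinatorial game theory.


Nim multiplication is bilinear over XOR: (u XOR v) * w = (u*w) XOR (v*w).
So we split each operand into its bit components and XOR the pairwise Nim products.
14 = 2 + 4 + 8 (as XOR of powers of 2).
13 = 1 + 4 + 8 (as XOR of powers of 2).
Using the standard Nim-product table on single bits:
  2*2 = 3,   2*4 = 8,   2*8 = 12,
  4*4 = 6,   4*8 = 11,  8*8 = 13,
and  1*x = x (identity), k*l = l*k (commutative).
Pairwise Nim products:
  2 * 1 = 2
  2 * 4 = 8
  2 * 8 = 12
  4 * 1 = 4
  4 * 4 = 6
  4 * 8 = 11
  8 * 1 = 8
  8 * 4 = 11
  8 * 8 = 13
XOR them: 2 XOR 8 XOR 12 XOR 4 XOR 6 XOR 11 XOR 8 XOR 11 XOR 13 = 1.
Result: 14 * 13 = 1 (in Nim).

1


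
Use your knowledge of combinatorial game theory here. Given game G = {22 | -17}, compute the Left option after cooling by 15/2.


Original game: {22 | -17} (a switch {a | b} with a > b).
Cooling by t (for t below the temperature (a - b)/2 = 39/2) taxes each move by t: {a | b} cooled by t is {a - t | b + t}.
Cooling amount: t = 15/2
Cooled Left option: 22 - 15/2 = 29/2
Cooled Right option: -17 + 15/2 = -19/2
Cooled game: {29/2 | -19/2}
Left option = 29/2

29/2


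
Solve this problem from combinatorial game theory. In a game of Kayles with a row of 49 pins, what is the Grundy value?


Kayles: a move removes 1 or 2 adjacent pins from a contiguous row.
Removing pins from a row of k leaves two independent rows (a, b) with a + b = k - 1 (one pin) or a + b = k - 2 (two pins); an end removal gives a = 0.
By Sprague-Grundy, G(k) = mex{ G(a) XOR G(b) } over all these splits. G(0) = 0.
G(1): splits (0,0):0^0=0 -> mex({0}) = 1
G(2): splits (0,1):0^1=1 (0,0):0^0=0 -> mex({0, 1}) = 2
G(3): splits (0,2):0^2=2 (1,1):1^1=0 (0,1):0^1=1 -> mex({0, 1, 2}) = 3
G(4): splits (0,3):0^3=3 (1,2):1^2=3 (0,2):0^2=2 (1,1):1^1=0 -> mex({0, 2, 3}) = 1
G(5): splits (0,4):0^1=1 (1,3):1^3=2 (2,2):2^2=0 (0,3):0^3=3 (1,2):1^2=3 -> mex({0, 1, 2, 3}) = 4
G(6) = mex({0, 1, 2, 4}) = 3
G(7) = mex({0, 1, 3, 4, 5}) = 2
G(8) = mex({0, 2, 3, 5, 6}) = 1
G(9) = mex({0, 1, 2, 3, 6, 7}) = 4
G(10) = mex({0, 1, 3, 4, 5, 7}) = 2
G(11) = mex({0, 1, 2, 3, 4, 5}) = 6
G(12) = mex({0, 1, 2, 3, 5, 6, 7}) = 4
G(13) = mex({0, 2, 3, 4, 6, 7}) = 1
G(14) = mex({0, 1, 4, 5, 6, 7}) = 2
G(15) = mex({0, 1, 2, 3, 4, 5, 6}) = 7
G(16) = mex({0, 2, 3, 5, 6, 7}) = 1
G(17) = mex({0, 1, 2, 3, 5, 6, 7}) = 4
G(18) = mex({0, 1, 2, 4, 5, 6}) = 3
G(19) = mex({0, 1, 3, 4, 5, 7}) = 2
G(20) = mex({0, 2, 3, 4, 5, 6, 7}) = 1
G(21) = mex({0, 1, 2, 3, 5, 6, 7}) = 4
G(22) = mex({0, 1, 2, 3, 4, 5, 7}) = 6
G(23) = mex({0, 1, 2, 3, 4, 5, 6}) = 7
G(24) = mex({0, 1, 2, 3, 5, 6, 7}) = 4
G(25) = mex({0, 2, 3, 4, 6, 7}) = 1
G(26) = mex({0, 1, 3, 4, 5, 6, 7}) = 2
G(27) = mex({0, 1, 2, 3, 4, 5, 6, 7}) = 8
G(28) = mex({0, 1, 2, 3, 4, 6, 7, 8}) = 5
G(29) = mex({0, 1, 2, 3, 5, 6, 7, 8, 9}) = 4
G(30) = mex({0, 1, 2, 3, 4, 5, 6, 9, 10}) = 7
G(31) = mex({0, 1, 3, 4, 5, 7, 10, 11}) = 2
G(32) = mex({0, 2, 3, 4, 5, 6, 7, 9, 11}) = 1
G(33) = mex({0, 1, 2, 3, 4, 5, 6, 7, 9, 12}) = 8
G(34) = mex({0, 1, 2, 3, 4, 5, 7, 8, 11, 12}) = 6
G(35) = mex({0, 1, 2, 3, 4, 5, 6, 8, 9, 10, 11}) = 7
G(36) = mex({0, 1, 2, 3, 5, 6, 7, 9, 10}) = 4
G(37) = mex({0, 2, 3, 4, 6, 7, 9, 10, 11, 12}) = 1
G(38) = mex({0, 1, 3, 4, 5, 6, 7, 9, 10, 11, 12}) = 2
G(39) = mex({0, 1, 2, 4, 5, 6, 7, 9, 10, 12, 14}) = 3
G(40) = mex({0, 2, 3, 4, 6, 7, 11, 12, 14}) = 1
G(41) = mex({0, 1, 2, 3, 5, 6, 7, 9, 10, 11, 12}) = 4
G(42) = mex({0, 1, 2, 3, 4, 5, 6, 9, 10}) = 7
G(43) = mex({0, 1, 3, 4, 5, 7, 9, 10, 12, 15}) = 2
G(44) = mex({0, 2, 3, 4, 5, 6, 7, 9, 10, 12, 15}) = 1
G(45) = mex({0, 1, 2, 3, 4, 5, 6, 7, 9, 10, 12, 14}) = 8
G(46) = mex({0, 1, 3, 4, 5, 7, 8, 11, 12, 14}) = 2
G(47) = mex({0, 1, 2, 3, 4, 5, 6, 8, 9, 10, 11, 12}) = 7
G(48) = mex({0, 1, 2, 3, 5, 6, 7, 9, 10}) = 4
G(49) = mex({0, 2, 3, 4, 6, 7, 9, 10, 11, 12, 15}) = 1
Therefore G(49) = 1.

1


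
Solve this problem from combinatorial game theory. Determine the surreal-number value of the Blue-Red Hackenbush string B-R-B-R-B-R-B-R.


Edges (from ground): B-R-B-R-B-R-B-R
By Berlekamp's sign-expansion rule, a Blue-Red Hackenbush stalk has the value of the surreal number whose sign sequence is the edge sequence with B -> + and R -> -.
Sign sequence: +-+-+-+-
Trace the sign expansion in the surreal number tree, starting from 0:
Edge 1: B (sign +) -> bounds (0, +inf), value = 1
Edge 2: R (sign -) -> bounds (0, 1), value = 1/2
Edge 3: B (sign +) -> bounds (1/2, 1), value = 3/4
Edge 4: R (sign -) -> bounds (1/2, 3/4), value = 5/8
Edge 5: B (sign +) -> bounds (5/8, 3/4), value = 11/16
Edge 6: R (sign -) -> bounds (5/8, 11/16), value = 21/32
Edge 7: B (sign +) -> bounds (21/32, 11/16), value = 43/64
Edge 8: R (sign -) -> bounds (21/32, 43/64), value = 85/128
Game value = 85/128

85/128


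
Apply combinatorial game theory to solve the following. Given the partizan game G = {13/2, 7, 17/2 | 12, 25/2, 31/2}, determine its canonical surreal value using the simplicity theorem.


Left options: {13/2, 7, 17/2}, max = 17/2
Right options: {12, 25/2, 31/2}, min = 12
All options are numbers and max(Left) < min(Right), so by the simplicity theorem the value is the simplest (earliest-born) number strictly between 17/2 and 12.
Integers 9 through 11 all lie strictly between 17/2 and 12.
Among integers, the simplest (lowest birthday = smallest |n|; 0 is born on day 0, +-n on day n) is 9.
No non-integer in the interval can be simpler: if x is a non-integer in the interval, then floor(x) or ceil(x) also lies in the interval (the interval contains an integer), and both are proper prefixes of x's sign expansion, i.e. born earlier. So the game value is 9.
Game value = 9

9


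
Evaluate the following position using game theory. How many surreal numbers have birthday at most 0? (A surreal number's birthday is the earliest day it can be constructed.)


Day 0: {|} = 0 is born. Count = 1.
Day n: the number of surreal numbers born by day n is 2^(n+1) - 1.
By day 0: 2^1 - 1 = 1
By day 0: 1 surreal numbers.

1


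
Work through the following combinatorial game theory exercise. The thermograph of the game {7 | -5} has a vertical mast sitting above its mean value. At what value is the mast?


Game = {7 | -5}, a switch {a | b} with numbers a > b.
Its thermograph has left wall a - t and right wall b + t, which meet at t = (a - b)/2, where both equal (a + b)/2. So the mast (mean value) is at (a + b)/2.
Mean = (7 + (-5))/2 = 2/2 = 1

1


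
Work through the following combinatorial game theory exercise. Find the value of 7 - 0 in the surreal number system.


x = 7, y = 0
x - y = 7 - 0 = 7

7


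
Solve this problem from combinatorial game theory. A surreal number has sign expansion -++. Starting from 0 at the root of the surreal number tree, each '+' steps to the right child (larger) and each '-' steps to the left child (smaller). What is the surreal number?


Sign expansion: -++
Rule: track bounds (lo, hi), initially (-inf, +inf). On '+', the current value becomes lo and we move to the simplest number in (value, hi): value + 1 if hi = +inf, otherwise the midpoint (value + hi)/2. On '-', the current value becomes hi and we move to value - 1 if lo = -inf, otherwise the midpoint (lo + value)/2.
Start at 0.
Step 1: sign = -, move left. Bounds: (-inf, 0). Value = -1
Step 2: sign = +, move right. Bounds: (-1, 0). Value = -1/2
Step 3: sign = +, move right. Bounds: (-1/2, 0). Value = -1/4
The surreal number with sign expansion -++ is -1/4.

-1/4


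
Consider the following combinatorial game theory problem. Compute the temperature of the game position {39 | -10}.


The game is {39 | -10}, a switch {a | b} with numbers a > b.
Cooling {a | b} by t gives {a - t | b + t}, which stops being hot when a - t = b + t, i.e. at t = (a - b)/2. So the temperature of a switch is (a - b)/2.
Temperature = (Left option - Right option) / 2
= (39 - (-10)) / 2
= 49 / 2
= 49/2

49/2


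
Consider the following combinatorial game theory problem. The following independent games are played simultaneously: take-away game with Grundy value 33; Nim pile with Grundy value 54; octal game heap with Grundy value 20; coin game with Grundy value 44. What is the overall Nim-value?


By the Sprague-Grundy theorem, the Grundy value of a sum of games is the XOR of individual Grundy values.
take-away game: Grundy value = 33. Running XOR: 0 XOR 33 = 33
Nim pile: Grundy value = 54. Running XOR: 33 XOR 54 = 23
octal game heap: Grundy value = 20. Running XOR: 23 XOR 20 = 3
coin game: Grundy value = 44. Running XOR: 3 XOR 44 = 47
The combined Grundy value is 47.

47


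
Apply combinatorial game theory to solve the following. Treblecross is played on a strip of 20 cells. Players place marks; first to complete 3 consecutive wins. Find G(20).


Treblecross: place X on empty cells; 3-in-a-row wins.
Playing within two cells of an existing X lets the opponent win at once, so sensible play treats the cells i-2..i+2 around each X as dead. The player left with no safe cell loses, so this is a normal-play take-away game on strips of safe cells.
Placing X at cell i (0-indexed) of a strip of k safe cells leaves independent strips of sizes max(0, i-2) and max(0, k-i-3). Hence G(k) = mex{ G(max(0,i-2)) XOR G(max(0,k-i-3)) : 0 <= i < k }, with G(0) = 0.
G(1): splits (0,0):0^0=0 -> mex({0}) = 1
G(2): splits (0,0):0^0=0 -> mex({0}) = 1
G(3): splits (0,0):0^0=0 -> mex({0}) = 1
G(4): splits (0,1):0^1=1 (0,0):0^0=0 -> mex({0, 1}) = 2
G(5): splits (0,2):0^1=1 (0,1):0^1=1 (0,0):0^0=0 -> mex({0, 1}) = 2
G(6) = mex({1}) = 0
G(7) = mex({0, 1, 2}) = 3
G(8) = mex({0, 1, 2}) = 3
G(9) = mex({0, 2}) = 1
G(10) = mex({0, 2, 3}) = 1
G(11) = mex({0, 3}) = 1
G(12) = mex({1, 3}) = 0
G(13) = mex({0, 1, 2, 3}) = 4
G(14) = mex({0, 1, 2}) = 3
G(15) = mex({0, 1, 2}) = 3
G(16) = mex({0, 1, 2, 4}) = 3
G(17) = mex({0, 1, 3, 4}) = 2
G(18) = mex({0, 1, 3, 4}) = 2
G(19) = mex({0, 1, 3, 5}) = 2
G(20) = mex({0, 1, 2, 3, 5}) = 4
Therefore G(20) = 4.

4


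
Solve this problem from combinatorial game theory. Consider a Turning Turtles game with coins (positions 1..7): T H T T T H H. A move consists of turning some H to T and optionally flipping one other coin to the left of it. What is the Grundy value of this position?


Coins: T H T T T H H
Key fact: a single head at position k behaves exactly like a Nim heap of size k (turning it to T and optionally flipping a coin at j < k corresponds to moving the heap from k to j, or to 0), and heads combine as a disjunctive sum (two heads at the same place would cancel, matching j XOR j = 0). So the Nim-value is the XOR of the 1-indexed positions of the heads.
Face-up positions (1-indexed): [2, 6, 7]
XOR 0 with 2: 0 XOR 2 = 2
XOR 2 with 6: 2 XOR 6 = 4
XOR 4 with 7: 4 XOR 7 = 3
Nim-value = 3

3


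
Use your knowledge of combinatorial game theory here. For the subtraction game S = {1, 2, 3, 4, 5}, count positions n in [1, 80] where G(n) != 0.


Subtraction set S = {1, 2, 3, 4, 5}, so G(n) = n mod 6.
G(n) = 0 when n is a multiple of 6.
Multiples of 6 in [1, 80]: 13
N-positions (nonzero Grundy) = 80 - 13 = 67

67


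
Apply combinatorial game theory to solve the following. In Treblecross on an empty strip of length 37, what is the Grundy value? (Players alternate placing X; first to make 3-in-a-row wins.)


Treblecross: place X on empty cells; 3-in-a-row wins.
Playing within two cells of an existing X lets the opponent win at once, so sensible play treats the cells i-2..i+2 around each X as dead. The player left with no safe cell loses, so this is a normal-play take-away game on strips of safe cells.
Placing X at cell i (0-indexed) of a strip of k safe cells leaves independent strips of sizes max(0, i-2) and max(0, k-i-3). Hence G(k) = mex{ G(max(0,i-2)) XOR G(max(0,k-i-3)) : 0 <= i < k }, with G(0) = 0.
G(1): splits (0,0):0^0=0 -> mex({0}) = 1
G(2): splits (0,0):0^0=0 -> mex({0}) = 1
G(3): splits (0,0):0^0=0 -> mex({0}) = 1
G(4): splits (0,1):0^1=1 (0,0):0^0=0 -> mex({0, 1}) = 2
G(5): splits (0,2):0^1=1 (0,1):0^1=1 (0,0):0^0=0 -> mex({0, 1}) = 2
G(6) = mex({1}) = 0
G(7) = mex({0, 1, 2}) = 3
G(8) = mex({0, 1, 2}) = 3
G(9) = mex({0, 2}) = 1
G(10) = mex({0, 2, 3}) = 1
G(11) = mex({0, 3}) = 1
G(12) = mex({1, 3}) = 0
G(13) = mex({0, 1, 2, 3}) = 4
G(14) = mex({0, 1, 2}) = 3
G(15) = mex({0, 1, 2}) = 3
G(16) = mex({0, 1, 2, 4}) = 3
G(17) = mex({0, 1, 3, 4}) = 2
G(18) = mex({0, 1, 3, 4}) = 2
G(19) = mex({0, 1, 3, 5}) = 2
G(20) = mex({0, 1, 2, 3, 5}) = 4
G(21) = mex({0, 1, 2, 3, 5}) = 4
G(22) = mex({1, 2, 6}) = 0
G(23) = mex({0, 1, 2, 3, 4, 6}) = 5
G(24) = mex({0, 1, 2, 3, 4}) = 5
G(25) = mex({0, 1, 3, 4, 7}) = 2
G(26) = mex({0, 1, 3, 4, 5, 7}) = 2
G(27) = mex({0, 1, 3, 5}) = 2
G(28) = mex({0, 1, 2, 5}) = 3
G(29) = mex({0, 1, 2, 4, 5, 6}) = 3
G(30) = mex({1, 2, 4, 6}) = 0
G(31) = mex({0, 1, 2, 3, 4, 6}) = 5
G(32) = mex({1, 2, 3, 4, 7}) = 0
G(33) = mex({0, 3, 7}) = 1
G(34) = mex({0, 2, 3, 5, 7}) = 1
G(35) = mex({0, 2, 3, 5, 6}) = 1
G(36) = mex({0, 1, 2, 5, 6}) = 3
G(37) = mex({0, 1, 2, 4, 5, 6}) = 3
Therefore G(37) = 3.

3


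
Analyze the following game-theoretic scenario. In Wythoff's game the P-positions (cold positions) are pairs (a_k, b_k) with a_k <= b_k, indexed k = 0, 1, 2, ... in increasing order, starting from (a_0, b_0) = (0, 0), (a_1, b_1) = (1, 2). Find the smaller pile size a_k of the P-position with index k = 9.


By Wythoff's theorem, a_k = floor(k * phi) and b_k = floor(k * phi^2) = a_k + k, where phi = (1 + sqrt(5))/2 is the golden ratio.
phi = (1 + sqrt(5))/2 = 1.618034
k = 9
k * phi = 9 * 1.618034 = 14.562306
a_9 = floor(k * phi) = 14

14


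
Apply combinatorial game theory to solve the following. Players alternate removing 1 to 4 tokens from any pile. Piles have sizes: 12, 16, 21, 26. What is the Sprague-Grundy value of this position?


Subtraction set: {1, 2, 3, 4}
For this subtraction set, G(n) = n mod 5 (period = max + 1 = 5).
Pile 1 (size 12): G(12) = 12 mod 5 = 2
Pile 2 (size 16): G(16) = 16 mod 5 = 1
Pile 3 (size 21): G(21) = 21 mod 5 = 1
Pile 4 (size 26): G(26) = 26 mod 5 = 1
Total Grundy value = XOR of all: 2 XOR 1 XOR 1 XOR 1 = 3

3


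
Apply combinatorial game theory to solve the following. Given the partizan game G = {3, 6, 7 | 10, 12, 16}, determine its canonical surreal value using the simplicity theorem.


Left options: {3, 6, 7}, max = 7
Right options: {10, 12, 16}, min = 10
All options are numbers and max(Left) < min(Right), so by the simplicity theorem the value is the simplest (earliest-born) number strictly between 7 and 10.
Integers 8 through 9 all lie strictly between 7 and 10.
Among integers, the simplest (lowest birthday = smallest |n|; 0 is born on day 0, +-n on day n) is 8.
No non-integer in the interval can be simpler: if x is a non-integer in the interval, then floor(x) or ceil(x) also lies in the interval (the interval contains an integer), and both are proper prefixes of x's sign expansion, i.e. born earlier. So the game value is 8.
Game value = 8

8


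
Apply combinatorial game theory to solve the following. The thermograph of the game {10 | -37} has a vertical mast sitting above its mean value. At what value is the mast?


Game = {10 | -37}, a switch {a | b} with numbers a > b.
Its thermograph has left wall a - t and right wall b + t, which meet at t = (a - b)/2, where both equal (a + b)/2. So the mast (mean value) is at (a + b)/2.
Mean = (10 + (-37))/2 = -27/2 = -27/2

-27/2


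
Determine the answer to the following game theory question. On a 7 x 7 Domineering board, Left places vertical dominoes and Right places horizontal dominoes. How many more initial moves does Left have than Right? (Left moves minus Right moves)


Board is 7 x 7 (rows x cols).
Left (vertical) placements: (rows-1) * cols = 6 * 7 = 42
Right (horizontal) placements: rows * (cols-1) = 7 * 6 = 42
Advantage = Left - Right = 42 - 42 = 0

0


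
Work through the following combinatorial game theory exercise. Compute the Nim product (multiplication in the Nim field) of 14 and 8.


Nim multiplication is bilinear over XOR: (u XOR v) * w = (u*w) XOR (v*w).
So we split each operand into its bit components and XOR the pairwise Nim products.
14 = 2 + 4 + 8 (as XOR of powers of 2).
8 = 8 (as XOR of powers of 2).
Using the standard Nim-product table on single bits:
  2*2 = 3,   2*4 = 8,   2*8 = 12,
  4*4 = 6,   4*8 = 11,  8*8 = 13,
and  1*x = x (identity), k*l = l*k (commutative).
Pairwise Nim products:
  2 * 8 = 12
  4 * 8 = 11
  8 * 8 = 13
XOR them: 12 XOR 11 XOR 13 = 10.
Result: 14 * 8 = 10 (in Nim).

10


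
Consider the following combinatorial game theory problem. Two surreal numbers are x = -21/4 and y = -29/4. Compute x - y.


x = -21/4, y = -29/4
Converting to common denominator: 4
x = -21/4, y = -29/4
x - y = -21/4 - -29/4 = 2

2


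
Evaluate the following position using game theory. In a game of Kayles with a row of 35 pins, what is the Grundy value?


Kayles: a move removes 1 or 2 adjacent pins from a contiguous row.
Removing pins from a row of k leaves two independent rows (a, b) with a + b = k - 1 (one pin) or a + b = k - 2 (two pins); an end removal gives a = 0.
By Sprague-Grundy, G(k) = mex{ G(a) XOR G(b) } over all these splits. G(0) = 0.
G(1): splits (0,0):0^0=0 -> mex({0}) = 1
G(2): splits (0,1):0^1=1 (0,0):0^0=0 -> mex({0, 1}) = 2
G(3): splits (0,2):0^2=2 (1,1):1^1=0 (0,1):0^1=1 -> mex({0, 1, 2}) = 3
G(4): splits (0,3):0^3=3 (1,2):1^2=3 (0,2):0^2=2 (1,1):1^1=0 -> mex({0, 2, 3}) = 1
G(5): splits (0,4):0^1=1 (1,3):1^3=2 (2,2):2^2=0 (0,3):0^3=3 (1,2):1^2=3 -> mex({0, 1, 2, 3}) = 4
G(6) = mex({0, 1, 2, 4}) = 3
G(7) = mex({0, 1, 3, 4, 5}) = 2
G(8) = mex({0, 2, 3, 5, 6}) = 1
G(9) = mex({0, 1, 2, 3, 6, 7}) = 4
G(10) = mex({0, 1, 3, 4, 5, 7}) = 2
G(11) = mex({0, 1, 2, 3, 4, 5}) = 6
G(12) = mex({0, 1, 2, 3, 5, 6, 7}) = 4
G(13) = mex({0, 2, 3, 4, 6, 7}) = 1
G(14) = mex({0, 1, 4, 5, 6, 7}) = 2
G(15) = mex({0, 1, 2, 3, 4, 5, 6}) = 7
G(16) = mex({0, 2, 3, 5, 6, 7}) = 1
G(17) = mex({0, 1, 2, 3, 5, 6, 7}) = 4
G(18) = mex({0, 1, 2, 4, 5, 6}) = 3
G(19) = mex({0, 1, 3, 4, 5, 7}) = 2
G(20) = mex({0, 2, 3, 4, 5, 6, 7}) = 1
G(21) = mex({0, 1, 2, 3, 5, 6, 7}) = 4
G(22) = mex({0, 1, 2, 3, 4, 5, 7}) = 6
G(23) = mex({0, 1, 2, 3, 4, 5, 6}) = 7
G(24) = mex({0, 1, 2, 3, 5, 6, 7}) = 4
G(25) = mex({0, 2, 3, 4, 6, 7}) = 1
G(26) = mex({0, 1, 3, 4, 5, 6, 7}) = 2
G(27) = mex({0, 1, 2, 3, 4, 5, 6, 7}) = 8
G(28) = mex({0, 1, 2, 3, 4, 6, 7, 8}) = 5
G(29) = mex({0, 1, 2, 3, 5, 6, 7, 8, 9}) = 4
G(30) = mex({0, 1, 2, 3, 4, 5, 6, 9, 10}) = 7
G(31) = mex({0, 1, 3, 4, 5, 7, 10, 11}) = 2
G(32) = mex({0, 2, 3, 4, 5, 6, 7, 9, 11}) = 1
G(33) = mex({0, 1, 2, 3, 4, 5, 6, 7, 9, 12}) = 8
G(34) = mex({0, 1, 2, 3, 4, 5, 7, 8, 11, 12}) = 6
G(35) = mex({0, 1, 2, 3, 4, 5, 6, 8, 9, 10, 11}) = 7
Therefore G(35) = 7.

7


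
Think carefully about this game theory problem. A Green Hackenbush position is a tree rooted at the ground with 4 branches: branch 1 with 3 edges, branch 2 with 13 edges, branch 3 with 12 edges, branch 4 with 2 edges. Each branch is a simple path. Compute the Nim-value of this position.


The tree has 4 branches from the ground vertex.
In Green Hackenbush, the Nim-value of a simple path of length k is k.
Branch 1: length 3, Nim-value = 3
Branch 2: length 13, Nim-value = 13
Branch 3: length 12, Nim-value = 12
Branch 4: length 2, Nim-value = 2
Total Nim-value = XOR of all branch values:
0 XOR 3 = 3
3 XOR 13 = 14
14 XOR 12 = 2
2 XOR 2 = 0
Nim-value of the tree = 0

0


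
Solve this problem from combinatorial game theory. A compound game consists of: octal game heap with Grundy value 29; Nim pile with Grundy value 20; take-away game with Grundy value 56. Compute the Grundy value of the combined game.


By the Sprague-Grundy theorem, the Grundy value of a sum of games is the XOR of individual Grundy values.
octal game heap: Grundy value = 29. Running XOR: 0 XOR 29 = 29
Nim pile: Grundy value = 20. Running XOR: 29 XOR 20 = 9
take-away game: Grundy value = 56. Running XOR: 9 XOR 56 = 49
The combined Grundy value is 49.

49


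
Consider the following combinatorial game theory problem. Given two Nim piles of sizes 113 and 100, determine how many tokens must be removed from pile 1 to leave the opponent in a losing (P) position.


Piles: 113 and 100
Current XOR: 113 XOR 100 = 21 (non-zero, so this is an N-position).
To make the XOR zero, we need to find a move that balances the piles.
For pile 1 (size 113): target = 113 XOR 21 = 100
We reduce pile 1 from 113 to 100.
Tokens removed: 113 - 100 = 13
Verification: 100 XOR 100 = 0

13


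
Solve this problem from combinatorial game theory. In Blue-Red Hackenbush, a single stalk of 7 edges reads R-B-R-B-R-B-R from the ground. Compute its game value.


Edges (from ground): R-B-R-B-R-B-R
By Berlekamp's sign-expansion rule, a Blue-Red Hackenbush stalk has the value of the surreal number whose sign sequence is the edge sequence with B -> + and R -> -.
Sign sequence: -+-+-+-
Trace the sign expansion in the surreal number tree, starting from 0:
Edge 1: R (sign -) -> bounds (-inf, 0), value = -1
Edge 2: B (sign +) -> bounds (-1, 0), value = -1/2
Edge 3: R (sign -) -> bounds (-1, -1/2), value = -3/4
Edge 4: B (sign +) -> bounds (-3/4, -1/2), value = -5/8
Edge 5: R (sign -) -> bounds (-3/4, -5/8), value = -11/16
Edge 6: B (sign +) -> bounds (-11/16, -5/8), value = -21/32
Edge 7: R (sign -) -> bounds (-11/16, -21/32), value = -43/64
Game value = -43/64

-43/64


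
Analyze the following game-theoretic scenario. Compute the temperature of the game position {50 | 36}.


The game is {50 | 36}, a switch {a | b} with numbers a > b.
Cooling {a | b} by t gives {a - t | b + t}, which stops being hot when a - t = b + t, i.e. at t = (a - b)/2. So the temperature of a switch is (a - b)/2.
Temperature = (Left option - Right option) / 2
= (50 - (36)) / 2
= 14 / 2
= 7

7


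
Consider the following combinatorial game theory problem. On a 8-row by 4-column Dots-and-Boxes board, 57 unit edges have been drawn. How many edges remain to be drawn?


Grid: 8 x 4 boxes, i.e. 9 rows and 5 columns of dots.
Horizontal edges: (rows + 1) * cols = 9 * 4 = 36
Vertical edges: rows * (cols + 1) = 8 * 5 = 40
Total edges: 36 + 40 = 76
Edges drawn: 57
Remaining: 76 - 57 = 19

19


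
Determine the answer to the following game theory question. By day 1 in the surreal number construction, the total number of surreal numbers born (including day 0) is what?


Day 0: {|} = 0 is born. Count = 1.
Day n: the number of surreal numbers born by day n is 2^(n+1) - 1.
By day 0: 2^1 - 1 = 1
By day 1: 2^2 - 1 = 3
By day 1: 3 surreal numbers.

3


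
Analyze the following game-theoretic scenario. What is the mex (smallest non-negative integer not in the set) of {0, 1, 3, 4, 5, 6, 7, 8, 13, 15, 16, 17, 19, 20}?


Set = {0, 1, 3, 4, 5, 6, 7, 8, 13, 15, 16, 17, 19, 20}
0 is in the set.
1 is in the set.
2 is NOT in the set. This is the mex.
mex = 2

2


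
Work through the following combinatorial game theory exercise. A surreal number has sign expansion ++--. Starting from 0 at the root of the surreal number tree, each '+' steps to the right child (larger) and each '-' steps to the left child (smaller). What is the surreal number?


Sign expansion: ++--
Rule: track bounds (lo, hi), initially (-inf, +inf). On '+', the current value becomes lo and we move to the simplest number in (value, hi): value + 1 if hi = +inf, otherwise the midpoint (value + hi)/2. On '-', the current value becomes hi and we move to value - 1 if lo = -inf, otherwise the midpoint (lo + value)/2.
Start at 0.
Step 1: sign = +, move right. Bounds: (0, +inf). Value = 1
Step 2: sign = +, move right. Bounds: (1, +inf). Value = 2
Step 3: sign = -, move left. Bounds: (1, 2). Value = 3/2
Step 4: sign = -, move left. Bounds: (1, 3/2). Value = 5/4
The surreal number with sign expansion ++-- is 5/4.

5/4


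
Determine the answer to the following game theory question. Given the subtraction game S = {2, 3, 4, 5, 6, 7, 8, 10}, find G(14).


The subtraction set is S = {2, 3, 4, 5, 6, 7, 8, 10}.
G(k) = mex{ G(k - s) : s in S, s <= k }. We compute iteratively: G(0) = 0.
G(1) = mex({}) = 0
G(2) = mex({0}) = 1
G(3) = mex({0}) = 1
G(4) = mex({0, 1}) = 2
G(5) = mex({0, 1}) = 2
G(6) = mex({0, 1, 2}) = 3
G(7) = mex({0, 1, 2}) = 3
G(8) = mex({0, 1, 2, 3}) = 4
G(9) = mex({0, 1, 2, 3}) = 4
G(10) = mex({0, 1, 2, 3, 4}) = 5
G(11) = mex({0, 1, 2, 3, 4}) = 5
G(12) = mex({1, 2, 3, 4, 5}) = 0
G(13) = mex({1, 2, 3, 4, 5}) = 0
G(14) = mex({0, 2, 3, 4, 5}) = 1
Therefore G(14) = 1.

1


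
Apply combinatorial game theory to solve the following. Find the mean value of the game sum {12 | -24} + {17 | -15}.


G1 = {12 | -24}, G2 = {17 | -15}
Each is a switch {a | b} with numbers a > b; its mean value is (a + b)/2, and mean value is additive over game sums: m(G1 + G2) = m(G1) + m(G2).
Mean of G1 = (12 + (-24))/2 = -12/2 = -6
Mean of G2 = (17 + (-15))/2 = 2/2 = 1
Mean of G1 + G2 = -6 + 1 = -5

-5


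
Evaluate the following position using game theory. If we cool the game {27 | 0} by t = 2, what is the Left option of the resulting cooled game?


Original game: {27 | 0} (a switch {a | b} with a > b).
Cooling by t (for t below the temperature (a - b)/2 = 27/2) taxes each move by t: {a | b} cooled by t is {a - t | b + t}.
Cooling amount: t = 2
Cooled Left option: 27 - 2 = 25
Cooled Right option: 0 + 2 = 2
Cooled game: {25 | 2}
Left option = 25

25


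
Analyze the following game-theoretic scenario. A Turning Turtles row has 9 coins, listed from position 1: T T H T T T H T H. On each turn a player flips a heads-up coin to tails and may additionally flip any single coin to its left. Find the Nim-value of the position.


Coins: T T H T T T H T H
Key fact: a single head at position k behaves exactly like a Nim heap of size k (turning it to T and optionally flipping a coin at j < k corresponds to moving the heap from k to j, or to 0), and heads combine as a disjunctive sum (two heads at the same place would cancel, matching j XOR j = 0). So the Nim-value is the XOR of the 1-indexed positions of the heads.
Face-up positions (1-indexed): [3, 7, 9]
XOR 0 with 3: 0 XOR 3 = 3
XOR 3 with 7: 3 XOR 7 = 4
XOR 4 with 9: 4 XOR 9 = 13
Nim-value = 13

13


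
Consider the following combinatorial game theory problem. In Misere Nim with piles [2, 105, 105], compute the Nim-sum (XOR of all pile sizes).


We need the XOR (exclusive or) of all pile sizes.
After XOR-ing pile 1 (size 2): 0 XOR 2 = 2
After XOR-ing pile 2 (size 105): 2 XOR 105 = 107
After XOR-ing pile 3 (size 105): 107 XOR 105 = 2
The Nim-value of this position is 2.

2


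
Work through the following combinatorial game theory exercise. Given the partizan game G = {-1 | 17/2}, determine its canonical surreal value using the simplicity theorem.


Left options: {-1}, max = -1
Right options: {17/2}, min = 17/2
All options are numbers and max(Left) < min(Right), so by the simplicity theorem the value is the simplest (earliest-born) number strictly between -1 and 17/2.
Integers 0 through 8 all lie strictly between -1 and 17/2.
Among integers, the simplest (lowest birthday = smallest |n|; 0 is born on day 0, +-n on day n) is 0.
No non-integer in the interval can be simpler: if x is a non-integer in the interval, then floor(x) or ceil(x) also lies in the interval (the interval contains an integer), and both are proper prefixes of x's sign expansion, i.e. born earlier. So the game value is 0.
Game value = 0

0


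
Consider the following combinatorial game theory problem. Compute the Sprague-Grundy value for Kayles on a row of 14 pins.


Kayles: a move removes 1 or 2 adjacent pins from a contiguous row.
Removing pins from a row of k leaves two independent rows (a, b) with a + b = k - 1 (one pin) or a + b = k - 2 (two pins); an end removal gives a = 0.
By Sprague-Grundy, G(k) = mex{ G(a) XOR G(b) } over all these splits. G(0) = 0.
G(1): splits (0,0):0^0=0 -> mex({0}) = 1
G(2): splits (0,1):0^1=1 (0,0):0^0=0 -> mex({0, 1}) = 2
G(3): splits (0,2):0^2=2 (1,1):1^1=0 (0,1):0^1=1 -> mex({0, 1, 2}) = 3
G(4): splits (0,3):0^3=3 (1,2):1^2=3 (0,2):0^2=2 (1,1):1^1=0 -> mex({0, 2, 3}) = 1
G(5): splits (0,4):0^1=1 (1,3):1^3=2 (2,2):2^2=0 (0,3):0^3=3 (1,2):1^2=3 -> mex({0, 1, 2, 3}) = 4
G(6) = mex({0, 1, 2, 4}) = 3
G(7) = mex({0, 1, 3, 4, 5}) = 2
G(8) = mex({0, 2, 3, 5, 6}) = 1
G(9) = mex({0, 1, 2, 3, 6, 7}) = 4
G(10) = mex({0, 1, 3, 4, 5, 7}) = 2
G(11) = mex({0, 1, 2, 3, 4, 5}) = 6
G(12) = mex({0, 1, 2, 3, 5, 6, 7}) = 4
G(13) = mex({0, 2, 3, 4, 6, 7}) = 1
G(14) = mex({0, 1, 4, 5, 6, 7}) = 2
Therefore G(14) = 2.

2


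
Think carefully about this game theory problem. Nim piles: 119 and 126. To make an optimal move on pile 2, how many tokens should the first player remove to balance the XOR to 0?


Piles: 119 and 126
Current XOR: 119 XOR 126 = 9 (non-zero, so this is an N-position).
To make the XOR zero, we need to find a move that balances the piles.
For pile 2 (size 126): target = 126 XOR 9 = 119
We reduce pile 2 from 126 to 119.
Tokens removed: 126 - 119 = 7
Verification: 119 XOR 119 = 0

7


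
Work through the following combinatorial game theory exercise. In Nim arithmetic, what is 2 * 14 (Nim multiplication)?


Nim multiplication is bilinear over XOR: (u XOR v) * w = (u*w) XOR (v*w).
So we split each operand into its bit components and XOR the pairwise Nim products.
2 = 2 (as XOR of powers of 2).
14 = 2 + 4 + 8 (as XOR of powers of 2).
Using the standard Nim-product table on single bits:
  2*2 = 3,   2*4 = 8,   2*8 = 12,
  4*4 = 6,   4*8 = 11,  8*8 = 13,
and  1*x = x (identity), k*l = l*k (commutative).
Pairwise Nim products:
  2 * 2 = 3
  2 * 4 = 8
  2 * 8 = 12
XOR them: 3 XOR 8 XOR 12 = 7.
Result: 2 * 14 = 7 (in Nim).

7


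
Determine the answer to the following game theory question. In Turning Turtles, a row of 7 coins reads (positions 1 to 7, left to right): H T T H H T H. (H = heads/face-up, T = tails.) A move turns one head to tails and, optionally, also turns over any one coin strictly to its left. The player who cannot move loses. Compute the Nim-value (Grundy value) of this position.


Coins: H T T H H T H
Key fact: a single head at position k behaves exactly like a Nim heap of size k (turning it to T and optionally flipping a coin at j < k corresponds to moving the heap from k to j, or to 0), and heads combine as a disjunctive sum (two heads at the same place would cancel, matching j XOR j = 0). So the Nim-value is the XOR of the 1-indexed positions of the heads.
Face-up positions (1-indexed): [1, 4, 5, 7]
XOR 0 with 1: 0 XOR 1 = 1
XOR 1 with 4: 1 XOR 4 = 5
XOR 5 with 5: 5 XOR 5 = 0
XOR 0 with 7: 0 XOR 7 = 7
Nim-value = 7

7


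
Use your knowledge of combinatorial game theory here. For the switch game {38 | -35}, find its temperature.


The game is {38 | -35}, a switch {a | b} with numbers a > b.
Cooling {a | b} by t gives {a - t | b + t}, which stops being hot when a - t = b + t, i.e. at t = (a - b)/2. So the temperature of a switch is (a - b)/2.
Temperature = (Left option - Right option) / 2
= (38 - (-35)) / 2
= 73 / 2
= 73/2

73/2


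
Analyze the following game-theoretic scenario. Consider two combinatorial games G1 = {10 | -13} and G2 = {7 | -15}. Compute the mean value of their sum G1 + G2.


G1 = {10 | -13}, G2 = {7 | -15}
Each is a switch {a | b} with numbers a > b; its mean value is (a + b)/2, and mean value is additive over game sums: m(G1 + G2) = m(G1) + m(G2).
Mean of G1 = (10 + (-13))/2 = -3/2 = -3/2
Mean of G2 = (7 + (-15))/2 = -8/2 = -4
Mean of G1 + G2 = -3/2 + -4 = -11/2

-11/2


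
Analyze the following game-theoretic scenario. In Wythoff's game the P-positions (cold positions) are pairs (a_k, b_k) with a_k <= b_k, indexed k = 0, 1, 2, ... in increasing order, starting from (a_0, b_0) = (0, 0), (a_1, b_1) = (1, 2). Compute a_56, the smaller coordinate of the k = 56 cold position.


By Wythoff's theorem, a_k = floor(k * phi) and b_k = floor(k * phi^2) = a_k + k, where phi = (1 + sqrt(5))/2 is the golden ratio.
phi = (1 + sqrt(5))/2 = 1.618034
k = 56
k * phi = 56 * 1.618034 = 90.609903
a_56 = floor(k * phi) = 90

90


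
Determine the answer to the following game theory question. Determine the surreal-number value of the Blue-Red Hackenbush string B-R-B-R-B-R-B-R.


Edges (from ground): B-R-B-R-B-R-B-R
By Berlekamp's sign-expansion rule, a Blue-Red Hackenbush stalk has the value of the surreal number whose sign sequence is the edge sequence with B -> + and R -> -.
Sign sequence: +-+-+-+-
Trace the sign expansion in the surreal number tree, starting from 0:
Edge 1: B (sign +) -> bounds (0, +inf), value = 1
Edge 2: R (sign -) -> bounds (0, 1), value = 1/2
Edge 3: B (sign +) -> bounds (1/2, 1), value = 3/4
Edge 4: R (sign -) -> bounds (1/2, 3/4), value = 5/8
Edge 5: B (sign +) -> bounds (5/8, 3/4), value = 11/16
Edge 6: R (sign -) -> bounds (5/8, 11/16), value = 21/32
Edge 7: B (sign +) -> bounds (21/32, 11/16), value = 43/64
Edge 8: R (sign -) -> bounds (21/32, 43/64), value = 85/128
Game value = 85/128

85/128


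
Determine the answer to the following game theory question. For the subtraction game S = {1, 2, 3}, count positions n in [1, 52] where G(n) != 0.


Subtraction set S = {1, 2, 3}, so G(n) = n mod 4.
G(n) = 0 when n is a multiple of 4.
Multiples of 4 in [1, 52]: 13
N-positions (nonzero Grundy) = 52 - 13 = 39

39


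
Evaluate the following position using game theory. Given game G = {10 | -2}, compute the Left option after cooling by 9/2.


Original game: {10 | -2} (a switch {a | b} with a > b).
Cooling by t (for t below the temperature (a - b)/2 = 6) taxes each move by t: {a | b} cooled by t is {a - t | b + t}.
Cooling amount: t = 9/2
Cooled Left option: 10 - 9/2 = 11/2
Cooled Right option: -2 + 9/2 = 5/2
Cooled game: {11/2 | 5/2}
Left option = 11/2

11/2


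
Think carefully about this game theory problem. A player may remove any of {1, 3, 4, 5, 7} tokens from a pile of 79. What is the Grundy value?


The subtraction set is S = {1, 3, 4, 5, 7}.
G(k) = mex{ G(k - s) : s in S, s <= k }. We compute iteratively: G(0) = 0.
G(1) = mex({0}) = 1
G(2) = mex({1}) = 0
G(3) = mex({0}) = 1
G(4) = mex({0, 1}) = 2
G(5) = mex({0, 1, 2}) = 3
G(6) = mex({0, 1, 3}) = 2
G(7) = mex({0, 1, 2}) = 3
G(8) = mex({1, 2, 3}) = 0
G(9) = mex({0, 2, 3}) = 1
G(10) = mex({1, 2, 3}) = 0
G(11) = mex({0, 2, 3}) = 1
G(12) = mex({0, 1, 3}) = 2
G(13) = mex({0, 1, 2}) = 3
G(14) = mex({0, 1, 3}) = 2
Observe that G(8)..G(14) = 0, 1, 0, 1, 2, 3, 2 repeats G(0)..G(6) = 0, 1, 0, 1, 2, 3, 2.
For k >= max(S) = 7, G(k) is determined by the previous 7 values G(k-7)..G(k-1); a window of 7 consecutive values has recurred shifted by 8, so by induction G(k + 8) = G(k) for all k >= 0: the sequence is periodic from the start with period 8.
One period: G(0..7) = 0, 1, 0, 1, 2, 3, 2, 3.
79 mod 8 = 7, so G(79) = G(7) = 3.

3
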